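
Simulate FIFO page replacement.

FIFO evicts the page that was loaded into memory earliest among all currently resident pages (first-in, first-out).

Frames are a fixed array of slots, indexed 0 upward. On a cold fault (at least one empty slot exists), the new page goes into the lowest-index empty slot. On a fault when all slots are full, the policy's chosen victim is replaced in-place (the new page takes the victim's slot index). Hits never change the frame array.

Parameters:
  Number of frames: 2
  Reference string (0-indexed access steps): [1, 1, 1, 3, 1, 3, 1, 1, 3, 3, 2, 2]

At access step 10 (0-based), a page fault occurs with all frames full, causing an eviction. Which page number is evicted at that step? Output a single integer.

Answer: 1

Derivation:
Step 0: ref 1 -> FAULT, frames=[1,-]
Step 1: ref 1 -> HIT, frames=[1,-]
Step 2: ref 1 -> HIT, frames=[1,-]
Step 3: ref 3 -> FAULT, frames=[1,3]
Step 4: ref 1 -> HIT, frames=[1,3]
Step 5: ref 3 -> HIT, frames=[1,3]
Step 6: ref 1 -> HIT, frames=[1,3]
Step 7: ref 1 -> HIT, frames=[1,3]
Step 8: ref 3 -> HIT, frames=[1,3]
Step 9: ref 3 -> HIT, frames=[1,3]
Step 10: ref 2 -> FAULT, evict 1, frames=[2,3]
At step 10: evicted page 1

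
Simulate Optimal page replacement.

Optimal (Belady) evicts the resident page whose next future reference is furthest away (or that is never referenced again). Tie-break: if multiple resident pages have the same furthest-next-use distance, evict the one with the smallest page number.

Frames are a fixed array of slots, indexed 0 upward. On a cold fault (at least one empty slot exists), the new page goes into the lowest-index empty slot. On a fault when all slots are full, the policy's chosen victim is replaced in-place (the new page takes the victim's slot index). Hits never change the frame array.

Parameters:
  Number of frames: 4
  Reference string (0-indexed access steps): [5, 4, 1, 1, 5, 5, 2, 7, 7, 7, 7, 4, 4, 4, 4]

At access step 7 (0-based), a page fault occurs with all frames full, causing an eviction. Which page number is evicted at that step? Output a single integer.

Step 0: ref 5 -> FAULT, frames=[5,-,-,-]
Step 1: ref 4 -> FAULT, frames=[5,4,-,-]
Step 2: ref 1 -> FAULT, frames=[5,4,1,-]
Step 3: ref 1 -> HIT, frames=[5,4,1,-]
Step 4: ref 5 -> HIT, frames=[5,4,1,-]
Step 5: ref 5 -> HIT, frames=[5,4,1,-]
Step 6: ref 2 -> FAULT, frames=[5,4,1,2]
Step 7: ref 7 -> FAULT, evict 1, frames=[5,4,7,2]
At step 7: evicted page 1

Answer: 1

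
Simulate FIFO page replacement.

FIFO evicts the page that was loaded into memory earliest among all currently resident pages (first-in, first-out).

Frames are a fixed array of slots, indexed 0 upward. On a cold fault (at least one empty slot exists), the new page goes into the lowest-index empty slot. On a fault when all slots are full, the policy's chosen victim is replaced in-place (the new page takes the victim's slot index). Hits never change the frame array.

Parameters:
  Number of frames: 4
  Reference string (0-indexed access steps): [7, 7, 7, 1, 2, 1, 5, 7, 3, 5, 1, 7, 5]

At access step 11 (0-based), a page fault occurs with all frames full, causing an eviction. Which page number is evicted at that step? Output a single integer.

Answer: 1

Derivation:
Step 0: ref 7 -> FAULT, frames=[7,-,-,-]
Step 1: ref 7 -> HIT, frames=[7,-,-,-]
Step 2: ref 7 -> HIT, frames=[7,-,-,-]
Step 3: ref 1 -> FAULT, frames=[7,1,-,-]
Step 4: ref 2 -> FAULT, frames=[7,1,2,-]
Step 5: ref 1 -> HIT, frames=[7,1,2,-]
Step 6: ref 5 -> FAULT, frames=[7,1,2,5]
Step 7: ref 7 -> HIT, frames=[7,1,2,5]
Step 8: ref 3 -> FAULT, evict 7, frames=[3,1,2,5]
Step 9: ref 5 -> HIT, frames=[3,1,2,5]
Step 10: ref 1 -> HIT, frames=[3,1,2,5]
Step 11: ref 7 -> FAULT, evict 1, frames=[3,7,2,5]
At step 11: evicted page 1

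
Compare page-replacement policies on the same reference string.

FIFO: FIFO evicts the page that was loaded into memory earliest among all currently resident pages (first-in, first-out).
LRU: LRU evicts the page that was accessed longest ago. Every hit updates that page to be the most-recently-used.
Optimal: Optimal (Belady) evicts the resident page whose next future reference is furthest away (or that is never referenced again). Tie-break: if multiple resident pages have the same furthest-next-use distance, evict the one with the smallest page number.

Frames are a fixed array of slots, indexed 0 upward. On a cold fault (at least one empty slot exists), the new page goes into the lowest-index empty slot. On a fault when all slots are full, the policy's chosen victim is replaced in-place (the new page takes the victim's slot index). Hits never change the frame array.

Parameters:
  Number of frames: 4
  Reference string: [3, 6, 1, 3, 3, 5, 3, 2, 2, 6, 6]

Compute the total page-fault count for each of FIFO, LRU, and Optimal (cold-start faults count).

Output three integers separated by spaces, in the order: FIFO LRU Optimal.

--- FIFO ---
  step 0: ref 3 -> FAULT, frames=[3,-,-,-] (faults so far: 1)
  step 1: ref 6 -> FAULT, frames=[3,6,-,-] (faults so far: 2)
  step 2: ref 1 -> FAULT, frames=[3,6,1,-] (faults so far: 3)
  step 3: ref 3 -> HIT, frames=[3,6,1,-] (faults so far: 3)
  step 4: ref 3 -> HIT, frames=[3,6,1,-] (faults so far: 3)
  step 5: ref 5 -> FAULT, frames=[3,6,1,5] (faults so far: 4)
  step 6: ref 3 -> HIT, frames=[3,6,1,5] (faults so far: 4)
  step 7: ref 2 -> FAULT, evict 3, frames=[2,6,1,5] (faults so far: 5)
  step 8: ref 2 -> HIT, frames=[2,6,1,5] (faults so far: 5)
  step 9: ref 6 -> HIT, frames=[2,6,1,5] (faults so far: 5)
  step 10: ref 6 -> HIT, frames=[2,6,1,5] (faults so far: 5)
  FIFO total faults: 5
--- LRU ---
  step 0: ref 3 -> FAULT, frames=[3,-,-,-] (faults so far: 1)
  step 1: ref 6 -> FAULT, frames=[3,6,-,-] (faults so far: 2)
  step 2: ref 1 -> FAULT, frames=[3,6,1,-] (faults so far: 3)
  step 3: ref 3 -> HIT, frames=[3,6,1,-] (faults so far: 3)
  step 4: ref 3 -> HIT, frames=[3,6,1,-] (faults so far: 3)
  step 5: ref 5 -> FAULT, frames=[3,6,1,5] (faults so far: 4)
  step 6: ref 3 -> HIT, frames=[3,6,1,5] (faults so far: 4)
  step 7: ref 2 -> FAULT, evict 6, frames=[3,2,1,5] (faults so far: 5)
  step 8: ref 2 -> HIT, frames=[3,2,1,5] (faults so far: 5)
  step 9: ref 6 -> FAULT, evict 1, frames=[3,2,6,5] (faults so far: 6)
  step 10: ref 6 -> HIT, frames=[3,2,6,5] (faults so far: 6)
  LRU total faults: 6
--- Optimal ---
  step 0: ref 3 -> FAULT, frames=[3,-,-,-] (faults so far: 1)
  step 1: ref 6 -> FAULT, frames=[3,6,-,-] (faults so far: 2)
  step 2: ref 1 -> FAULT, frames=[3,6,1,-] (faults so far: 3)
  step 3: ref 3 -> HIT, frames=[3,6,1,-] (faults so far: 3)
  step 4: ref 3 -> HIT, frames=[3,6,1,-] (faults so far: 3)
  step 5: ref 5 -> FAULT, frames=[3,6,1,5] (faults so far: 4)
  step 6: ref 3 -> HIT, frames=[3,6,1,5] (faults so far: 4)
  step 7: ref 2 -> FAULT, evict 1, frames=[3,6,2,5] (faults so far: 5)
  step 8: ref 2 -> HIT, frames=[3,6,2,5] (faults so far: 5)
  step 9: ref 6 -> HIT, frames=[3,6,2,5] (faults so far: 5)
  step 10: ref 6 -> HIT, frames=[3,6,2,5] (faults so far: 5)
  Optimal total faults: 5

Answer: 5 6 5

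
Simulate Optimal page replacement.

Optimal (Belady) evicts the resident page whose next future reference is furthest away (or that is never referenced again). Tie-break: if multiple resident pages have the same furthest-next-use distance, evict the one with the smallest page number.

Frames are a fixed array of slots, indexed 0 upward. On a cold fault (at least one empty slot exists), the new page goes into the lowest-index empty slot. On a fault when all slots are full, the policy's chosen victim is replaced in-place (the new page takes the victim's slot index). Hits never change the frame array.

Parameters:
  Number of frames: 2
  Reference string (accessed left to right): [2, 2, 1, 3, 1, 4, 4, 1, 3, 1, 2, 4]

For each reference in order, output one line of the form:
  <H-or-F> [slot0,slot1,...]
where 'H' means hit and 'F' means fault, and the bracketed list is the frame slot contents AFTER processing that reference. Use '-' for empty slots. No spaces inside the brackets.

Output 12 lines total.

F [2,-]
H [2,-]
F [2,1]
F [3,1]
H [3,1]
F [4,1]
H [4,1]
H [4,1]
F [3,1]
H [3,1]
F [3,2]
F [3,4]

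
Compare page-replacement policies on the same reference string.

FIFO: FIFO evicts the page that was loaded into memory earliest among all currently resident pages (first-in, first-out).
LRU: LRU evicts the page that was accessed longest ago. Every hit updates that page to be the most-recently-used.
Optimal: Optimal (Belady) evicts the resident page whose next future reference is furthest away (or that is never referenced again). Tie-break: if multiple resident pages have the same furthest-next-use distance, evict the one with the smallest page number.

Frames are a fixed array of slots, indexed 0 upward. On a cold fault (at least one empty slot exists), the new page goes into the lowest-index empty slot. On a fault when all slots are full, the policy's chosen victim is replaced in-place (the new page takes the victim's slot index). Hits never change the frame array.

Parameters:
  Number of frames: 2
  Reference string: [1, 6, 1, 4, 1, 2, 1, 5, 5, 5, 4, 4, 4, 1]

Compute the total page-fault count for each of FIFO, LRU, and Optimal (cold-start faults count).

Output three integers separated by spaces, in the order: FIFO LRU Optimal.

--- FIFO ---
  step 0: ref 1 -> FAULT, frames=[1,-] (faults so far: 1)
  step 1: ref 6 -> FAULT, frames=[1,6] (faults so far: 2)
  step 2: ref 1 -> HIT, frames=[1,6] (faults so far: 2)
  step 3: ref 4 -> FAULT, evict 1, frames=[4,6] (faults so far: 3)
  step 4: ref 1 -> FAULT, evict 6, frames=[4,1] (faults so far: 4)
  step 5: ref 2 -> FAULT, evict 4, frames=[2,1] (faults so far: 5)
  step 6: ref 1 -> HIT, frames=[2,1] (faults so far: 5)
  step 7: ref 5 -> FAULT, evict 1, frames=[2,5] (faults so far: 6)
  step 8: ref 5 -> HIT, frames=[2,5] (faults so far: 6)
  step 9: ref 5 -> HIT, frames=[2,5] (faults so far: 6)
  step 10: ref 4 -> FAULT, evict 2, frames=[4,5] (faults so far: 7)
  step 11: ref 4 -> HIT, frames=[4,5] (faults so far: 7)
  step 12: ref 4 -> HIT, frames=[4,5] (faults so far: 7)
  step 13: ref 1 -> FAULT, evict 5, frames=[4,1] (faults so far: 8)
  FIFO total faults: 8
--- LRU ---
  step 0: ref 1 -> FAULT, frames=[1,-] (faults so far: 1)
  step 1: ref 6 -> FAULT, frames=[1,6] (faults so far: 2)
  step 2: ref 1 -> HIT, frames=[1,6] (faults so far: 2)
  step 3: ref 4 -> FAULT, evict 6, frames=[1,4] (faults so far: 3)
  step 4: ref 1 -> HIT, frames=[1,4] (faults so far: 3)
  step 5: ref 2 -> FAULT, evict 4, frames=[1,2] (faults so far: 4)
  step 6: ref 1 -> HIT, frames=[1,2] (faults so far: 4)
  step 7: ref 5 -> FAULT, evict 2, frames=[1,5] (faults so far: 5)
  step 8: ref 5 -> HIT, frames=[1,5] (faults so far: 5)
  step 9: ref 5 -> HIT, frames=[1,5] (faults so far: 5)
  step 10: ref 4 -> FAULT, evict 1, frames=[4,5] (faults so far: 6)
  step 11: ref 4 -> HIT, frames=[4,5] (faults so far: 6)
  step 12: ref 4 -> HIT, frames=[4,5] (faults so far: 6)
  step 13: ref 1 -> FAULT, evict 5, frames=[4,1] (faults so far: 7)
  LRU total faults: 7
--- Optimal ---
  step 0: ref 1 -> FAULT, frames=[1,-] (faults so far: 1)
  step 1: ref 6 -> FAULT, frames=[1,6] (faults so far: 2)
  step 2: ref 1 -> HIT, frames=[1,6] (faults so far: 2)
  step 3: ref 4 -> FAULT, evict 6, frames=[1,4] (faults so far: 3)
  step 4: ref 1 -> HIT, frames=[1,4] (faults so far: 3)
  step 5: ref 2 -> FAULT, evict 4, frames=[1,2] (faults so far: 4)
  step 6: ref 1 -> HIT, frames=[1,2] (faults so far: 4)
  step 7: ref 5 -> FAULT, evict 2, frames=[1,5] (faults so far: 5)
  step 8: ref 5 -> HIT, frames=[1,5] (faults so far: 5)
  step 9: ref 5 -> HIT, frames=[1,5] (faults so far: 5)
  step 10: ref 4 -> FAULT, evict 5, frames=[1,4] (faults so far: 6)
  step 11: ref 4 -> HIT, frames=[1,4] (faults so far: 6)
  step 12: ref 4 -> HIT, frames=[1,4] (faults so far: 6)
  step 13: ref 1 -> HIT, frames=[1,4] (faults so far: 6)
  Optimal total faults: 6

Answer: 8 7 6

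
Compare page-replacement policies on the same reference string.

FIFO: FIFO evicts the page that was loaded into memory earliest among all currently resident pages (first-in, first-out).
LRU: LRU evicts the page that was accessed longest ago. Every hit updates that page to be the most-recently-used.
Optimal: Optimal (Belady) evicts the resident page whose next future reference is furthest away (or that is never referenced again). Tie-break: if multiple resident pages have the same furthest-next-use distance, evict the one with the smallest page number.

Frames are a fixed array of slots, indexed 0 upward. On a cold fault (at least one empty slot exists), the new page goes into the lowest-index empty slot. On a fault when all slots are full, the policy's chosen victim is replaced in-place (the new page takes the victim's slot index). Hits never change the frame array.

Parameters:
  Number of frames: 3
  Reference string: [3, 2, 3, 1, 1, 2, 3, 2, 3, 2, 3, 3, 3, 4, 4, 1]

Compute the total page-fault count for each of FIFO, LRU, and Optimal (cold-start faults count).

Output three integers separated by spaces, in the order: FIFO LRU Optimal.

Answer: 4 5 4

Derivation:
--- FIFO ---
  step 0: ref 3 -> FAULT, frames=[3,-,-] (faults so far: 1)
  step 1: ref 2 -> FAULT, frames=[3,2,-] (faults so far: 2)
  step 2: ref 3 -> HIT, frames=[3,2,-] (faults so far: 2)
  step 3: ref 1 -> FAULT, frames=[3,2,1] (faults so far: 3)
  step 4: ref 1 -> HIT, frames=[3,2,1] (faults so far: 3)
  step 5: ref 2 -> HIT, frames=[3,2,1] (faults so far: 3)
  step 6: ref 3 -> HIT, frames=[3,2,1] (faults so far: 3)
  step 7: ref 2 -> HIT, frames=[3,2,1] (faults so far: 3)
  step 8: ref 3 -> HIT, frames=[3,2,1] (faults so far: 3)
  step 9: ref 2 -> HIT, frames=[3,2,1] (faults so far: 3)
  step 10: ref 3 -> HIT, frames=[3,2,1] (faults so far: 3)
  step 11: ref 3 -> HIT, frames=[3,2,1] (faults so far: 3)
  step 12: ref 3 -> HIT, frames=[3,2,1] (faults so far: 3)
  step 13: ref 4 -> FAULT, evict 3, frames=[4,2,1] (faults so far: 4)
  step 14: ref 4 -> HIT, frames=[4,2,1] (faults so far: 4)
  step 15: ref 1 -> HIT, frames=[4,2,1] (faults so far: 4)
  FIFO total faults: 4
--- LRU ---
  step 0: ref 3 -> FAULT, frames=[3,-,-] (faults so far: 1)
  step 1: ref 2 -> FAULT, frames=[3,2,-] (faults so far: 2)
  step 2: ref 3 -> HIT, frames=[3,2,-] (faults so far: 2)
  step 3: ref 1 -> FAULT, frames=[3,2,1] (faults so far: 3)
  step 4: ref 1 -> HIT, frames=[3,2,1] (faults so far: 3)
  step 5: ref 2 -> HIT, frames=[3,2,1] (faults so far: 3)
  step 6: ref 3 -> HIT, frames=[3,2,1] (faults so far: 3)
  step 7: ref 2 -> HIT, frames=[3,2,1] (faults so far: 3)
  step 8: ref 3 -> HIT, frames=[3,2,1] (faults so far: 3)
  step 9: ref 2 -> HIT, frames=[3,2,1] (faults so far: 3)
  step 10: ref 3 -> HIT, frames=[3,2,1] (faults so far: 3)
  step 11: ref 3 -> HIT, frames=[3,2,1] (faults so far: 3)
  step 12: ref 3 -> HIT, frames=[3,2,1] (faults so far: 3)
  step 13: ref 4 -> FAULT, evict 1, frames=[3,2,4] (faults so far: 4)
  step 14: ref 4 -> HIT, frames=[3,2,4] (faults so far: 4)
  step 15: ref 1 -> FAULT, evict 2, frames=[3,1,4] (faults so far: 5)
  LRU total faults: 5
--- Optimal ---
  step 0: ref 3 -> FAULT, frames=[3,-,-] (faults so far: 1)
  step 1: ref 2 -> FAULT, frames=[3,2,-] (faults so far: 2)
  step 2: ref 3 -> HIT, frames=[3,2,-] (faults so far: 2)
  step 3: ref 1 -> FAULT, frames=[3,2,1] (faults so far: 3)
  step 4: ref 1 -> HIT, frames=[3,2,1] (faults so far: 3)
  step 5: ref 2 -> HIT, frames=[3,2,1] (faults so far: 3)
  step 6: ref 3 -> HIT, frames=[3,2,1] (faults so far: 3)
  step 7: ref 2 -> HIT, frames=[3,2,1] (faults so far: 3)
  step 8: ref 3 -> HIT, frames=[3,2,1] (faults so far: 3)
  step 9: ref 2 -> HIT, frames=[3,2,1] (faults so far: 3)
  step 10: ref 3 -> HIT, frames=[3,2,1] (faults so far: 3)
  step 11: ref 3 -> HIT, frames=[3,2,1] (faults so far: 3)
  step 12: ref 3 -> HIT, frames=[3,2,1] (faults so far: 3)
  step 13: ref 4 -> FAULT, evict 2, frames=[3,4,1] (faults so far: 4)
  step 14: ref 4 -> HIT, frames=[3,4,1] (faults so far: 4)
  step 15: ref 1 -> HIT, frames=[3,4,1] (faults so far: 4)
  Optimal total faults: 4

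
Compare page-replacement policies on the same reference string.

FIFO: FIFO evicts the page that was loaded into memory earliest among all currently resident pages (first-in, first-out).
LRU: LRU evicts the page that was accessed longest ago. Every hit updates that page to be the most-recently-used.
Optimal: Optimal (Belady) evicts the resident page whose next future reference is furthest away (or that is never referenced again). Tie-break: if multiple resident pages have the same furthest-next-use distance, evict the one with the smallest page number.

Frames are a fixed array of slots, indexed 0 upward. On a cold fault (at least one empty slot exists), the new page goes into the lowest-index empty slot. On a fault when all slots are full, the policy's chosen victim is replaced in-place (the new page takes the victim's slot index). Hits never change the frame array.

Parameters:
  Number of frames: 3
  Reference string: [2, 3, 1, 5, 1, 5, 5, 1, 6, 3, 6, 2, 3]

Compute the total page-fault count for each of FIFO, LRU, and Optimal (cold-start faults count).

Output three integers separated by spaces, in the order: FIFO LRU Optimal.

Answer: 7 7 6

Derivation:
--- FIFO ---
  step 0: ref 2 -> FAULT, frames=[2,-,-] (faults so far: 1)
  step 1: ref 3 -> FAULT, frames=[2,3,-] (faults so far: 2)
  step 2: ref 1 -> FAULT, frames=[2,3,1] (faults so far: 3)
  step 3: ref 5 -> FAULT, evict 2, frames=[5,3,1] (faults so far: 4)
  step 4: ref 1 -> HIT, frames=[5,3,1] (faults so far: 4)
  step 5: ref 5 -> HIT, frames=[5,3,1] (faults so far: 4)
  step 6: ref 5 -> HIT, frames=[5,3,1] (faults so far: 4)
  step 7: ref 1 -> HIT, frames=[5,3,1] (faults so far: 4)
  step 8: ref 6 -> FAULT, evict 3, frames=[5,6,1] (faults so far: 5)
  step 9: ref 3 -> FAULT, evict 1, frames=[5,6,3] (faults so far: 6)
  step 10: ref 6 -> HIT, frames=[5,6,3] (faults so far: 6)
  step 11: ref 2 -> FAULT, evict 5, frames=[2,6,3] (faults so far: 7)
  step 12: ref 3 -> HIT, frames=[2,6,3] (faults so far: 7)
  FIFO total faults: 7
--- LRU ---
  step 0: ref 2 -> FAULT, frames=[2,-,-] (faults so far: 1)
  step 1: ref 3 -> FAULT, frames=[2,3,-] (faults so far: 2)
  step 2: ref 1 -> FAULT, frames=[2,3,1] (faults so far: 3)
  step 3: ref 5 -> FAULT, evict 2, frames=[5,3,1] (faults so far: 4)
  step 4: ref 1 -> HIT, frames=[5,3,1] (faults so far: 4)
  step 5: ref 5 -> HIT, frames=[5,3,1] (faults so far: 4)
  step 6: ref 5 -> HIT, frames=[5,3,1] (faults so far: 4)
  step 7: ref 1 -> HIT, frames=[5,3,1] (faults so far: 4)
  step 8: ref 6 -> FAULT, evict 3, frames=[5,6,1] (faults so far: 5)
  step 9: ref 3 -> FAULT, evict 5, frames=[3,6,1] (faults so far: 6)
  step 10: ref 6 -> HIT, frames=[3,6,1] (faults so far: 6)
  step 11: ref 2 -> FAULT, evict 1, frames=[3,6,2] (faults so far: 7)
  step 12: ref 3 -> HIT, frames=[3,6,2] (faults so far: 7)
  LRU total faults: 7
--- Optimal ---
  step 0: ref 2 -> FAULT, frames=[2,-,-] (faults so far: 1)
  step 1: ref 3 -> FAULT, frames=[2,3,-] (faults so far: 2)
  step 2: ref 1 -> FAULT, frames=[2,3,1] (faults so far: 3)
  step 3: ref 5 -> FAULT, evict 2, frames=[5,3,1] (faults so far: 4)
  step 4: ref 1 -> HIT, frames=[5,3,1] (faults so far: 4)
  step 5: ref 5 -> HIT, frames=[5,3,1] (faults so far: 4)
  step 6: ref 5 -> HIT, frames=[5,3,1] (faults so far: 4)
  step 7: ref 1 -> HIT, frames=[5,3,1] (faults so far: 4)
  step 8: ref 6 -> FAULT, evict 1, frames=[5,3,6] (faults so far: 5)
  step 9: ref 3 -> HIT, frames=[5,3,6] (faults so far: 5)
  step 10: ref 6 -> HIT, frames=[5,3,6] (faults so far: 5)
  step 11: ref 2 -> FAULT, evict 5, frames=[2,3,6] (faults so far: 6)
  step 12: ref 3 -> HIT, frames=[2,3,6] (faults so far: 6)
  Optimal total faults: 6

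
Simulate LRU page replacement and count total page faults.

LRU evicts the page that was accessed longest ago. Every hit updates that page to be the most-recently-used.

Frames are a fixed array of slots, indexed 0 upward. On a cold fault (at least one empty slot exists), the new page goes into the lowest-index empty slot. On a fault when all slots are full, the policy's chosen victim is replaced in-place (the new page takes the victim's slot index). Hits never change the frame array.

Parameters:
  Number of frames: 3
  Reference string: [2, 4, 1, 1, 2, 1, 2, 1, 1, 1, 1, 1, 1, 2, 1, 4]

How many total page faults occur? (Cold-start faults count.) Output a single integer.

Step 0: ref 2 → FAULT, frames=[2,-,-]
Step 1: ref 4 → FAULT, frames=[2,4,-]
Step 2: ref 1 → FAULT, frames=[2,4,1]
Step 3: ref 1 → HIT, frames=[2,4,1]
Step 4: ref 2 → HIT, frames=[2,4,1]
Step 5: ref 1 → HIT, frames=[2,4,1]
Step 6: ref 2 → HIT, frames=[2,4,1]
Step 7: ref 1 → HIT, frames=[2,4,1]
Step 8: ref 1 → HIT, frames=[2,4,1]
Step 9: ref 1 → HIT, frames=[2,4,1]
Step 10: ref 1 → HIT, frames=[2,4,1]
Step 11: ref 1 → HIT, frames=[2,4,1]
Step 12: ref 1 → HIT, frames=[2,4,1]
Step 13: ref 2 → HIT, frames=[2,4,1]
Step 14: ref 1 → HIT, frames=[2,4,1]
Step 15: ref 4 → HIT, frames=[2,4,1]
Total faults: 3

Answer: 3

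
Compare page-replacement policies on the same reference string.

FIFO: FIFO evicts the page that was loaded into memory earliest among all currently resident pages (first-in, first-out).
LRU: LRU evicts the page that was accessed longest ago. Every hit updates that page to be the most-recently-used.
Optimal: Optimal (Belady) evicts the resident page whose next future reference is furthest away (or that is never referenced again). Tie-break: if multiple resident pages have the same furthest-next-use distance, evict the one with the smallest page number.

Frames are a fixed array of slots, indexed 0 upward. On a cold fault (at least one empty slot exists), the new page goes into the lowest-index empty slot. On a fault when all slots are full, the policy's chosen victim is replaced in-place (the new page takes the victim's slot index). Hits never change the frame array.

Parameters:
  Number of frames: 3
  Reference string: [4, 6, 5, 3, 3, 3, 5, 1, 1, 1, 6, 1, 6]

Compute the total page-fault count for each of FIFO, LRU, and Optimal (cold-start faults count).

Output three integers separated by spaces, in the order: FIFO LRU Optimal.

Answer: 6 6 5

Derivation:
--- FIFO ---
  step 0: ref 4 -> FAULT, frames=[4,-,-] (faults so far: 1)
  step 1: ref 6 -> FAULT, frames=[4,6,-] (faults so far: 2)
  step 2: ref 5 -> FAULT, frames=[4,6,5] (faults so far: 3)
  step 3: ref 3 -> FAULT, evict 4, frames=[3,6,5] (faults so far: 4)
  step 4: ref 3 -> HIT, frames=[3,6,5] (faults so far: 4)
  step 5: ref 3 -> HIT, frames=[3,6,5] (faults so far: 4)
  step 6: ref 5 -> HIT, frames=[3,6,5] (faults so far: 4)
  step 7: ref 1 -> FAULT, evict 6, frames=[3,1,5] (faults so far: 5)
  step 8: ref 1 -> HIT, frames=[3,1,5] (faults so far: 5)
  step 9: ref 1 -> HIT, frames=[3,1,5] (faults so far: 5)
  step 10: ref 6 -> FAULT, evict 5, frames=[3,1,6] (faults so far: 6)
  step 11: ref 1 -> HIT, frames=[3,1,6] (faults so far: 6)
  step 12: ref 6 -> HIT, frames=[3,1,6] (faults so far: 6)
  FIFO total faults: 6
--- LRU ---
  step 0: ref 4 -> FAULT, frames=[4,-,-] (faults so far: 1)
  step 1: ref 6 -> FAULT, frames=[4,6,-] (faults so far: 2)
  step 2: ref 5 -> FAULT, frames=[4,6,5] (faults so far: 3)
  step 3: ref 3 -> FAULT, evict 4, frames=[3,6,5] (faults so far: 4)
  step 4: ref 3 -> HIT, frames=[3,6,5] (faults so far: 4)
  step 5: ref 3 -> HIT, frames=[3,6,5] (faults so far: 4)
  step 6: ref 5 -> HIT, frames=[3,6,5] (faults so far: 4)
  step 7: ref 1 -> FAULT, evict 6, frames=[3,1,5] (faults so far: 5)
  step 8: ref 1 -> HIT, frames=[3,1,5] (faults so far: 5)
  step 9: ref 1 -> HIT, frames=[3,1,5] (faults so far: 5)
  step 10: ref 6 -> FAULT, evict 3, frames=[6,1,5] (faults so far: 6)
  step 11: ref 1 -> HIT, frames=[6,1,5] (faults so far: 6)
  step 12: ref 6 -> HIT, frames=[6,1,5] (faults so far: 6)
  LRU total faults: 6
--- Optimal ---
  step 0: ref 4 -> FAULT, frames=[4,-,-] (faults so far: 1)
  step 1: ref 6 -> FAULT, frames=[4,6,-] (faults so far: 2)
  step 2: ref 5 -> FAULT, frames=[4,6,5] (faults so far: 3)
  step 3: ref 3 -> FAULT, evict 4, frames=[3,6,5] (faults so far: 4)
  step 4: ref 3 -> HIT, frames=[3,6,5] (faults so far: 4)
  step 5: ref 3 -> HIT, frames=[3,6,5] (faults so far: 4)
  step 6: ref 5 -> HIT, frames=[3,6,5] (faults so far: 4)
  step 7: ref 1 -> FAULT, evict 3, frames=[1,6,5] (faults so far: 5)
  step 8: ref 1 -> HIT, frames=[1,6,5] (faults so far: 5)
  step 9: ref 1 -> HIT, frames=[1,6,5] (faults so far: 5)
  step 10: ref 6 -> HIT, frames=[1,6,5] (faults so far: 5)
  step 11: ref 1 -> HIT, frames=[1,6,5] (faults so far: 5)
  step 12: ref 6 -> HIT, frames=[1,6,5] (faults so far: 5)
  Optimal total faults: 5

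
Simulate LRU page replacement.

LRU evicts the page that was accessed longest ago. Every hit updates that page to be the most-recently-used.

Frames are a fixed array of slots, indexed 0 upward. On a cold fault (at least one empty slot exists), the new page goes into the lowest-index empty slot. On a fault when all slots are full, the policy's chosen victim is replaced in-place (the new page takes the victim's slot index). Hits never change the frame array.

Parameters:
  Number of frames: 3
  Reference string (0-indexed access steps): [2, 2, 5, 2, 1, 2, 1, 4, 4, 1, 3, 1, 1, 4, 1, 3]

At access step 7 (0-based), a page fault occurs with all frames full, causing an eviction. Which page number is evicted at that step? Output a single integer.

Answer: 5

Derivation:
Step 0: ref 2 -> FAULT, frames=[2,-,-]
Step 1: ref 2 -> HIT, frames=[2,-,-]
Step 2: ref 5 -> FAULT, frames=[2,5,-]
Step 3: ref 2 -> HIT, frames=[2,5,-]
Step 4: ref 1 -> FAULT, frames=[2,5,1]
Step 5: ref 2 -> HIT, frames=[2,5,1]
Step 6: ref 1 -> HIT, frames=[2,5,1]
Step 7: ref 4 -> FAULT, evict 5, frames=[2,4,1]
At step 7: evicted page 5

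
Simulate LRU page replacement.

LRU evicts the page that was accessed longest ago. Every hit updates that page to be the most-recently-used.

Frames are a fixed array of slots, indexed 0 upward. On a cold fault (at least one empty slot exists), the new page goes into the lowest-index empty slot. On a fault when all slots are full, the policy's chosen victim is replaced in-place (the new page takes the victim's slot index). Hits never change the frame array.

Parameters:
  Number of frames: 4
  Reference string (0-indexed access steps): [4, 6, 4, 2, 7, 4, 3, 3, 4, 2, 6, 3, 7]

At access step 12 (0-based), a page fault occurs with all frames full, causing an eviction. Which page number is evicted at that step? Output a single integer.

Step 0: ref 4 -> FAULT, frames=[4,-,-,-]
Step 1: ref 6 -> FAULT, frames=[4,6,-,-]
Step 2: ref 4 -> HIT, frames=[4,6,-,-]
Step 3: ref 2 -> FAULT, frames=[4,6,2,-]
Step 4: ref 7 -> FAULT, frames=[4,6,2,7]
Step 5: ref 4 -> HIT, frames=[4,6,2,7]
Step 6: ref 3 -> FAULT, evict 6, frames=[4,3,2,7]
Step 7: ref 3 -> HIT, frames=[4,3,2,7]
Step 8: ref 4 -> HIT, frames=[4,3,2,7]
Step 9: ref 2 -> HIT, frames=[4,3,2,7]
Step 10: ref 6 -> FAULT, evict 7, frames=[4,3,2,6]
Step 11: ref 3 -> HIT, frames=[4,3,2,6]
Step 12: ref 7 -> FAULT, evict 4, frames=[7,3,2,6]
At step 12: evicted page 4

Answer: 4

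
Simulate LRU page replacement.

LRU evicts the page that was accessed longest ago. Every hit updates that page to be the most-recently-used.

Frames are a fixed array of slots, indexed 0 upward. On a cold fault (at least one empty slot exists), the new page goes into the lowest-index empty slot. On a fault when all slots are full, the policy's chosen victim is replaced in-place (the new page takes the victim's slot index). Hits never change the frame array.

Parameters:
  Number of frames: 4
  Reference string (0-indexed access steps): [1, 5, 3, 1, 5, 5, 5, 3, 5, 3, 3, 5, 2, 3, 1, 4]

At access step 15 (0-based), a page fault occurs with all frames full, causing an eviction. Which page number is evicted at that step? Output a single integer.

Answer: 5

Derivation:
Step 0: ref 1 -> FAULT, frames=[1,-,-,-]
Step 1: ref 5 -> FAULT, frames=[1,5,-,-]
Step 2: ref 3 -> FAULT, frames=[1,5,3,-]
Step 3: ref 1 -> HIT, frames=[1,5,3,-]
Step 4: ref 5 -> HIT, frames=[1,5,3,-]
Step 5: ref 5 -> HIT, frames=[1,5,3,-]
Step 6: ref 5 -> HIT, frames=[1,5,3,-]
Step 7: ref 3 -> HIT, frames=[1,5,3,-]
Step 8: ref 5 -> HIT, frames=[1,5,3,-]
Step 9: ref 3 -> HIT, frames=[1,5,3,-]
Step 10: ref 3 -> HIT, frames=[1,5,3,-]
Step 11: ref 5 -> HIT, frames=[1,5,3,-]
Step 12: ref 2 -> FAULT, frames=[1,5,3,2]
Step 13: ref 3 -> HIT, frames=[1,5,3,2]
Step 14: ref 1 -> HIT, frames=[1,5,3,2]
Step 15: ref 4 -> FAULT, evict 5, frames=[1,4,3,2]
At step 15: evicted page 5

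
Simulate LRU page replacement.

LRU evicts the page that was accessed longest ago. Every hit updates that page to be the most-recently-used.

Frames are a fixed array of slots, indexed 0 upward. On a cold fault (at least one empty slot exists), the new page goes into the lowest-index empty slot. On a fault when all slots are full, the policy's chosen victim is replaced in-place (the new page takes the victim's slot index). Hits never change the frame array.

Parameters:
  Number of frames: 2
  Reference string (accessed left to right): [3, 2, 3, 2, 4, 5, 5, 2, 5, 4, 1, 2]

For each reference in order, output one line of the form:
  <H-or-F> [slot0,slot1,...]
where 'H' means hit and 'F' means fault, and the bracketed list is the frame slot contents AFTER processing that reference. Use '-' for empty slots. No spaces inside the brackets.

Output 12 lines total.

F [3,-]
F [3,2]
H [3,2]
H [3,2]
F [4,2]
F [4,5]
H [4,5]
F [2,5]
H [2,5]
F [4,5]
F [4,1]
F [2,1]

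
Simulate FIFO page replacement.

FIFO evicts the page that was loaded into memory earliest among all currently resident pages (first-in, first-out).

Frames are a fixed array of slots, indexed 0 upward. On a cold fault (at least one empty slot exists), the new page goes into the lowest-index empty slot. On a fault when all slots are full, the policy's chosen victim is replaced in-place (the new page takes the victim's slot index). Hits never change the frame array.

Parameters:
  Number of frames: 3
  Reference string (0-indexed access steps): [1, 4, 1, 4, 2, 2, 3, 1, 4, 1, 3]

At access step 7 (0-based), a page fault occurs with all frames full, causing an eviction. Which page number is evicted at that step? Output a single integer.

Step 0: ref 1 -> FAULT, frames=[1,-,-]
Step 1: ref 4 -> FAULT, frames=[1,4,-]
Step 2: ref 1 -> HIT, frames=[1,4,-]
Step 3: ref 4 -> HIT, frames=[1,4,-]
Step 4: ref 2 -> FAULT, frames=[1,4,2]
Step 5: ref 2 -> HIT, frames=[1,4,2]
Step 6: ref 3 -> FAULT, evict 1, frames=[3,4,2]
Step 7: ref 1 -> FAULT, evict 4, frames=[3,1,2]
At step 7: evicted page 4

Answer: 4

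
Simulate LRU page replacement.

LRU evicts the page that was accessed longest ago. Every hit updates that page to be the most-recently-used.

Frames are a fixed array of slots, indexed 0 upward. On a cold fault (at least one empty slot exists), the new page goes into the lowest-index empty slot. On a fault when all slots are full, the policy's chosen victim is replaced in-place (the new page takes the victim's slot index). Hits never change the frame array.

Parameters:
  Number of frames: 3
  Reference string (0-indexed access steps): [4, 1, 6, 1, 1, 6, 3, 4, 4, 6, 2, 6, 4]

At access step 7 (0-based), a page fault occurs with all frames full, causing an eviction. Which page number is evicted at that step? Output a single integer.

Step 0: ref 4 -> FAULT, frames=[4,-,-]
Step 1: ref 1 -> FAULT, frames=[4,1,-]
Step 2: ref 6 -> FAULT, frames=[4,1,6]
Step 3: ref 1 -> HIT, frames=[4,1,6]
Step 4: ref 1 -> HIT, frames=[4,1,6]
Step 5: ref 6 -> HIT, frames=[4,1,6]
Step 6: ref 3 -> FAULT, evict 4, frames=[3,1,6]
Step 7: ref 4 -> FAULT, evict 1, frames=[3,4,6]
At step 7: evicted page 1

Answer: 1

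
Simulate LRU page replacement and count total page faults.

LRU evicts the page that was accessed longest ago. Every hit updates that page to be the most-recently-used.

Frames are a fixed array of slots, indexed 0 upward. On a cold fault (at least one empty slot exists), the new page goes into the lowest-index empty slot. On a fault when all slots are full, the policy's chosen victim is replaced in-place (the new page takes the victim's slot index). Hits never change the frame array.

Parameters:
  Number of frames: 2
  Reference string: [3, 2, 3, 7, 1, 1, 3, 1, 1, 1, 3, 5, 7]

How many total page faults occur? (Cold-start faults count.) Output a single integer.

Step 0: ref 3 → FAULT, frames=[3,-]
Step 1: ref 2 → FAULT, frames=[3,2]
Step 2: ref 3 → HIT, frames=[3,2]
Step 3: ref 7 → FAULT (evict 2), frames=[3,7]
Step 4: ref 1 → FAULT (evict 3), frames=[1,7]
Step 5: ref 1 → HIT, frames=[1,7]
Step 6: ref 3 → FAULT (evict 7), frames=[1,3]
Step 7: ref 1 → HIT, frames=[1,3]
Step 8: ref 1 → HIT, frames=[1,3]
Step 9: ref 1 → HIT, frames=[1,3]
Step 10: ref 3 → HIT, frames=[1,3]
Step 11: ref 5 → FAULT (evict 1), frames=[5,3]
Step 12: ref 7 → FAULT (evict 3), frames=[5,7]
Total faults: 7

Answer: 7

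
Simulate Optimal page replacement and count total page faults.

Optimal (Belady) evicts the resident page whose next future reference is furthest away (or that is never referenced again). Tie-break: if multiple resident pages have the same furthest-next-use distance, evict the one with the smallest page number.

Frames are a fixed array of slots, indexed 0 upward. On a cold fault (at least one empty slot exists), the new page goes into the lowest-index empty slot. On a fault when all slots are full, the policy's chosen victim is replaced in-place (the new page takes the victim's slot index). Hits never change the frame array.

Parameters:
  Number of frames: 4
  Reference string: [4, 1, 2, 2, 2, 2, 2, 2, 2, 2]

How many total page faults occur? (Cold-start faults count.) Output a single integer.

Answer: 3

Derivation:
Step 0: ref 4 → FAULT, frames=[4,-,-,-]
Step 1: ref 1 → FAULT, frames=[4,1,-,-]
Step 2: ref 2 → FAULT, frames=[4,1,2,-]
Step 3: ref 2 → HIT, frames=[4,1,2,-]
Step 4: ref 2 → HIT, frames=[4,1,2,-]
Step 5: ref 2 → HIT, frames=[4,1,2,-]
Step 6: ref 2 → HIT, frames=[4,1,2,-]
Step 7: ref 2 → HIT, frames=[4,1,2,-]
Step 8: ref 2 → HIT, frames=[4,1,2,-]
Step 9: ref 2 → HIT, frames=[4,1,2,-]
Total faults: 3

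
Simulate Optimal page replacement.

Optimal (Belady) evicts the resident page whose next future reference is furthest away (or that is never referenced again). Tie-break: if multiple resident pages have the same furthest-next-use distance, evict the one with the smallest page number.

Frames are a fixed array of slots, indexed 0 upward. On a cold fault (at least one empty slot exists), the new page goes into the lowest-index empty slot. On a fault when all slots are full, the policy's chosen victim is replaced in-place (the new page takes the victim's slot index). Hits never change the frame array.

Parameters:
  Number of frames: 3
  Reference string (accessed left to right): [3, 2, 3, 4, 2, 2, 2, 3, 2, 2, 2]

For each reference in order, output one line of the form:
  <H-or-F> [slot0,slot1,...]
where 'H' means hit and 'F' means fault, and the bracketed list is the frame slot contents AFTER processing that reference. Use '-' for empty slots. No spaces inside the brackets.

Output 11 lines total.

F [3,-,-]
F [3,2,-]
H [3,2,-]
F [3,2,4]
H [3,2,4]
H [3,2,4]
H [3,2,4]
H [3,2,4]
H [3,2,4]
H [3,2,4]
H [3,2,4]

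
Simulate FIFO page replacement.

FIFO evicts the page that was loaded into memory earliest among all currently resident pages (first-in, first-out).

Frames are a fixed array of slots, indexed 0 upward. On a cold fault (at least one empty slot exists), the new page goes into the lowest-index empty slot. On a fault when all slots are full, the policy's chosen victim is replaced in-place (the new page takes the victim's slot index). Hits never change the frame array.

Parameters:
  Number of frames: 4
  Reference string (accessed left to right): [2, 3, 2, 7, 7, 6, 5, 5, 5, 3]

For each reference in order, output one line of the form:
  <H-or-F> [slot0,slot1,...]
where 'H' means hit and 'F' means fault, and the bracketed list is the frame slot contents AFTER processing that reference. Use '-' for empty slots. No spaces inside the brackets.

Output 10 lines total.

F [2,-,-,-]
F [2,3,-,-]
H [2,3,-,-]
F [2,3,7,-]
H [2,3,7,-]
F [2,3,7,6]
F [5,3,7,6]
H [5,3,7,6]
H [5,3,7,6]
H [5,3,7,6]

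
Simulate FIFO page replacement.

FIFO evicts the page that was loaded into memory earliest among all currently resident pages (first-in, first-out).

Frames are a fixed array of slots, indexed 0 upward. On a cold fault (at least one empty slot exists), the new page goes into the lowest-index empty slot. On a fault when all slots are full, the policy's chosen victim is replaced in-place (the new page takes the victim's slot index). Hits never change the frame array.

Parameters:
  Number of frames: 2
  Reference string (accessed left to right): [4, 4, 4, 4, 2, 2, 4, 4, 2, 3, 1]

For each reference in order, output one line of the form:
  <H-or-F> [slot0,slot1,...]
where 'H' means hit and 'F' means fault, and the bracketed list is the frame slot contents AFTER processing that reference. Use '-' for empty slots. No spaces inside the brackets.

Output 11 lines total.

F [4,-]
H [4,-]
H [4,-]
H [4,-]
F [4,2]
H [4,2]
H [4,2]
H [4,2]
H [4,2]
F [3,2]
F [3,1]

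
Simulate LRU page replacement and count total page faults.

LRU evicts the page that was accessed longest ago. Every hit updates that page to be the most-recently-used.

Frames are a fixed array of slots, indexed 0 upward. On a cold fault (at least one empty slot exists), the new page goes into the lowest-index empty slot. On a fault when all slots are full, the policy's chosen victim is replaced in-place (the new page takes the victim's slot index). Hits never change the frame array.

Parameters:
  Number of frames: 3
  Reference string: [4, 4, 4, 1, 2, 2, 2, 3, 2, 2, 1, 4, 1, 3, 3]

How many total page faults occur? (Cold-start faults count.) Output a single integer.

Answer: 6

Derivation:
Step 0: ref 4 → FAULT, frames=[4,-,-]
Step 1: ref 4 → HIT, frames=[4,-,-]
Step 2: ref 4 → HIT, frames=[4,-,-]
Step 3: ref 1 → FAULT, frames=[4,1,-]
Step 4: ref 2 → FAULT, frames=[4,1,2]
Step 5: ref 2 → HIT, frames=[4,1,2]
Step 6: ref 2 → HIT, frames=[4,1,2]
Step 7: ref 3 → FAULT (evict 4), frames=[3,1,2]
Step 8: ref 2 → HIT, frames=[3,1,2]
Step 9: ref 2 → HIT, frames=[3,1,2]
Step 10: ref 1 → HIT, frames=[3,1,2]
Step 11: ref 4 → FAULT (evict 3), frames=[4,1,2]
Step 12: ref 1 → HIT, frames=[4,1,2]
Step 13: ref 3 → FAULT (evict 2), frames=[4,1,3]
Step 14: ref 3 → HIT, frames=[4,1,3]
Total faults: 6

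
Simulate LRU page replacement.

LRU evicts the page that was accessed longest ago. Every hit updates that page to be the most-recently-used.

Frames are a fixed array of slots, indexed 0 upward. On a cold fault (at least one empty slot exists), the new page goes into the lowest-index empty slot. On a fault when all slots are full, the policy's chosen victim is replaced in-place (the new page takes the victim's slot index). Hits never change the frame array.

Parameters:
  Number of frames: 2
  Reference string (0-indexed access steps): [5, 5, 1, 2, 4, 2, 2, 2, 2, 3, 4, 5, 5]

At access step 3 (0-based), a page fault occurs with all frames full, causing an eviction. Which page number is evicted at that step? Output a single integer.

Answer: 5

Derivation:
Step 0: ref 5 -> FAULT, frames=[5,-]
Step 1: ref 5 -> HIT, frames=[5,-]
Step 2: ref 1 -> FAULT, frames=[5,1]
Step 3: ref 2 -> FAULT, evict 5, frames=[2,1]
At step 3: evicted page 5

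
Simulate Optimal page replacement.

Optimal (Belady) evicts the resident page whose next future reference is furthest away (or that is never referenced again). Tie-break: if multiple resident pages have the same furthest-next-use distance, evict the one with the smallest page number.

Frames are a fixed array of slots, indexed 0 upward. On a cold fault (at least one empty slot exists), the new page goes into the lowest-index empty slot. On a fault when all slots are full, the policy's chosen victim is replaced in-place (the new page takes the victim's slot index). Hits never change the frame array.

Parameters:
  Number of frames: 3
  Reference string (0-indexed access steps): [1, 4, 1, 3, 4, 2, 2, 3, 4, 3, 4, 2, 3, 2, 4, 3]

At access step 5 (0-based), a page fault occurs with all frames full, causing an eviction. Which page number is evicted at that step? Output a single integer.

Step 0: ref 1 -> FAULT, frames=[1,-,-]
Step 1: ref 4 -> FAULT, frames=[1,4,-]
Step 2: ref 1 -> HIT, frames=[1,4,-]
Step 3: ref 3 -> FAULT, frames=[1,4,3]
Step 4: ref 4 -> HIT, frames=[1,4,3]
Step 5: ref 2 -> FAULT, evict 1, frames=[2,4,3]
At step 5: evicted page 1

Answer: 1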